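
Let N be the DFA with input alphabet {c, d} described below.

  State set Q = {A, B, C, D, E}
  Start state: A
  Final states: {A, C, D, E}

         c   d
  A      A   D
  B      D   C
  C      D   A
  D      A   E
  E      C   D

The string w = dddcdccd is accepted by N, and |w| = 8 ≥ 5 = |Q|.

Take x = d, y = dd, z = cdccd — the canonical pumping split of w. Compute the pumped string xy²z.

xy^2z = d·dd·dd·cdccd = dddddcdccd.
Reading y = dd takes N from D back to D, so after x·y·y the machine is still in D, and z then leads to the accepting state D. Hence dddddcdccd ∈ L(N).

dddddcdccd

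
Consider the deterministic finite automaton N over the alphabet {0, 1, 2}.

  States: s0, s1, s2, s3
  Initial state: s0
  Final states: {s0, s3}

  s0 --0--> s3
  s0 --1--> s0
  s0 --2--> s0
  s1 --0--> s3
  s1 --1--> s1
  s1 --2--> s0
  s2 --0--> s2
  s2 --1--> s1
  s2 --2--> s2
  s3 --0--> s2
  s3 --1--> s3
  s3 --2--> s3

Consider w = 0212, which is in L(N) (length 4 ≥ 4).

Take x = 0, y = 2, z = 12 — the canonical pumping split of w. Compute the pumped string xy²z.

xy^2z = 0·2·2·12 = 02212.
Reading y = 2 takes N from s3 back to s3, so after x·y·y the machine is still in s3, and z then leads to the accepting state s3. Hence 02212 ∈ L(N).

02212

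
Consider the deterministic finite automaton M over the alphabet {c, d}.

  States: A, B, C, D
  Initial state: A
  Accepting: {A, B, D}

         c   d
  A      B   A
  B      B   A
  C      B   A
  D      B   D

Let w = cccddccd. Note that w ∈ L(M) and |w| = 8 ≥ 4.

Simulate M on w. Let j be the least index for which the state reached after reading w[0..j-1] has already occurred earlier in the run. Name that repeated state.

Run of M on w = c c c d d c c d:
  step 0: A  (start)
  step 1: B  (read c: A→B)
  step 2: B  (read c: B→B)   ← first repeat (B seen earlier)
  step 3: B  (read c: B→B)
  step 4: A  (read d: B→A)
  step 5: A  (read d: A→A)
  step 6: B  (read c: A→B)
  step 7: B  (read c: B→B)
  step 8: A  (read d: B→A)

The earliest repeat is at step j = 2: M is in B, which it already visited at step i = 1.
Since M has 4 states, any run of length ≥ 4 visits 4+1 states, so by pigeonhole some state repeats within the first 4 steps — that repeat gives the pumpable loop.

B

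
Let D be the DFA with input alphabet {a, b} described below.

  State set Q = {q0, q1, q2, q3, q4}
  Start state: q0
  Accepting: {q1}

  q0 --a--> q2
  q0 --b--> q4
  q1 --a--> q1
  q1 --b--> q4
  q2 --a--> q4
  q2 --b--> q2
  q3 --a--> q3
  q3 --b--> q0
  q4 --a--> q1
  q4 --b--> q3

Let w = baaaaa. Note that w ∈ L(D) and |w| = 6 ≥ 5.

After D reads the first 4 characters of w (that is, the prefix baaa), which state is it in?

q1

Run of D on the first 4 characters of w = b a a a:
  step 0: q0  (start)
  step 1: q4  (read b: q0→q4)
  step 2: q1  (read a: q4→q1)
  step 3: q1  (read a: q1→q1)
  step 4: q1  (read a: q1→q1)

After reading 4 characters, D is in state q1.
(This kind of state-tracing is the core of the pumping-lemma construction: with 5 states, pigeonhole forces a repeat within the first 5 steps.)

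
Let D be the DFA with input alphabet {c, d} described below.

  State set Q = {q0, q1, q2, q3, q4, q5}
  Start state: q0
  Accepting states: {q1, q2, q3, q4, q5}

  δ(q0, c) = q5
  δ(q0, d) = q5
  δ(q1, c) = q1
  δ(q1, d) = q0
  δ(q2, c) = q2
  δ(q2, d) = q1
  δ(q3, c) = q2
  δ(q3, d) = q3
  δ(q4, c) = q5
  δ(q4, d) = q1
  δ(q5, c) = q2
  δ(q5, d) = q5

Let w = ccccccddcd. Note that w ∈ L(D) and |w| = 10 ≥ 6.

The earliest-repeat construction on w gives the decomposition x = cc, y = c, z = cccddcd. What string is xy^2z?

cccccccddcd

xy^2z = cc·c·c·cccddcd = cccccccddcd.
Reading y = c takes D from q2 back to q2, so after x·y·y the machine is still in q2, and z then leads to the accepting state q5. Hence cccccccddcd ∈ L(D).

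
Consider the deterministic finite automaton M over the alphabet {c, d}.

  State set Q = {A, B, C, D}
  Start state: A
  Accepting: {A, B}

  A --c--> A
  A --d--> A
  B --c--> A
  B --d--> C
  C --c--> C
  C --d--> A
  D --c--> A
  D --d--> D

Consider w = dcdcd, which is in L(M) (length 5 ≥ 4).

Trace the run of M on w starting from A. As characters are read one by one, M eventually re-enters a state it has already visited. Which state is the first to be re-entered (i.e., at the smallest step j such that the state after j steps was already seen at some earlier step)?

A

State sequence: A -d-> A -c-> A -d-> A -c-> A -d-> A
First repeat at step 1: A was already visited.

The earliest repeat is at step j = 1: M is in A, which it already visited at step i = 0.
Pumping length from the standard proof: p = 4 (the number of states). The repeated state found above gives |xy| = j ≤ 4 and |y| = j − i ≥ 1.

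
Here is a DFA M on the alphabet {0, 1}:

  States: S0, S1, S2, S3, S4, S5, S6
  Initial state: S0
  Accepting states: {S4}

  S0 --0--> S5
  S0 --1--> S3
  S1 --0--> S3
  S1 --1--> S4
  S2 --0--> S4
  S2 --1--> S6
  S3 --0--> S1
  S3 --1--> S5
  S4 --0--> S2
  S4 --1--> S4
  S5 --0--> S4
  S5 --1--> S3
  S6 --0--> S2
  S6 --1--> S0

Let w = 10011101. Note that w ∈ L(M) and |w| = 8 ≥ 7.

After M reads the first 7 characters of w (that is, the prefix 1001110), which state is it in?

S4

Run of M on the first 7 characters of w = 1 0 0 1 1 1 0:
  step 0: S0  (start)
  step 1: S3  (read 1: S0→S3)
  step 2: S1  (read 0: S3→S1)
  step 3: S3  (read 0: S1→S3)
  step 4: S5  (read 1: S3→S5)
  step 5: S3  (read 1: S5→S3)
  step 6: S5  (read 1: S3→S5)
  step 7: S4  (read 0: S5→S4)

After reading 7 characters, M is in state S4.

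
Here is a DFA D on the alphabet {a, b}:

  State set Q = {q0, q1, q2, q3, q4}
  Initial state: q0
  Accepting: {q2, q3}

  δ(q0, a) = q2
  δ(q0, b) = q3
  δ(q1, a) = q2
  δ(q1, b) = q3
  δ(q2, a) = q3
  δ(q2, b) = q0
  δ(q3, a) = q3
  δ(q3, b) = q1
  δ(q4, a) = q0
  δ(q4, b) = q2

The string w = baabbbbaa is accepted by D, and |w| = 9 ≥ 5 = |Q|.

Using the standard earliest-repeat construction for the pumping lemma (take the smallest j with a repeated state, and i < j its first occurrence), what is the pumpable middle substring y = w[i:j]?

a

State sequence: q0 -b-> q3 -a-> q3 -a-> q3 -b-> q1 -b-> q3 -b-> q1 -b-> q3 -a-> q3 -a-> q3
First repeat at step 2: q3 was already visited.

So i = 1, j = 2, giving x = w[0:1] = b, y = w[1:2] = a, z = w[2:9] = abbbbaa.
Check: |xy| = 2 ≤ 5 and |y| = 1 ≥ 1. Reading y takes D from q3 back to q3, so every xyⁱz is accepted.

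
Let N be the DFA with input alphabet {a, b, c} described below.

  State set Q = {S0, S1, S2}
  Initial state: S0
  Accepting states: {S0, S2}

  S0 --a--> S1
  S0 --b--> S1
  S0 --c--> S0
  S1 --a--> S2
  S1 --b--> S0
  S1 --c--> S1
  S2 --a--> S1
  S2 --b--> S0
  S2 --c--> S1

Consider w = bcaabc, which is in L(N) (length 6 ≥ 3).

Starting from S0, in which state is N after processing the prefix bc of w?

State sequence: S0 -b-> S1 -c-> S1

After reading 2 characters, N is in state S1.

S1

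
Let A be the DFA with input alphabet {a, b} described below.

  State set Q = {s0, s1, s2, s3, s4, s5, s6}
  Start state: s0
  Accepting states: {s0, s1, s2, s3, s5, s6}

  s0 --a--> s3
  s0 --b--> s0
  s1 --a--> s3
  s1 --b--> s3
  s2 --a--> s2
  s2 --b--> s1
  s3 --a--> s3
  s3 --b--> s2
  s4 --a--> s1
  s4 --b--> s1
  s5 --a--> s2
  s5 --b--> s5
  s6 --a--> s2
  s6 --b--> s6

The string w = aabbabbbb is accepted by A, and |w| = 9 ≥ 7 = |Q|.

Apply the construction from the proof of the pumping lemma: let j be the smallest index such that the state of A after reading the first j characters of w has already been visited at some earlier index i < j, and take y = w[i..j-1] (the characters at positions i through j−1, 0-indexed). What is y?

Run of A on w = a a b b a b b b b:
  step 0: s0  (start)
  step 1: s3  (read a: s0→s3)
  step 2: s3  (read a: s3→s3)   ← first repeat (s3 seen earlier)
  step 3: s2  (read b: s3→s2)
  step 4: s1  (read b: s2→s1)
  step 5: s3  (read a: s1→s3)
  step 6: s2  (read b: s3→s2)
  step 7: s1  (read b: s2→s1)
  step 8: s3  (read b: s1→s3)
  step 9: s2  (read b: s3→s2)

So i = 1, j = 2, giving x = w[0:1] = a, y = w[1:2] = a, z = w[2:9] = bbabbbb.
Check: |xy| = 2 ≤ 7 and |y| = 1 ≥ 1. Reading y takes A from s3 back to s3, so every xyⁱz is accepted.

a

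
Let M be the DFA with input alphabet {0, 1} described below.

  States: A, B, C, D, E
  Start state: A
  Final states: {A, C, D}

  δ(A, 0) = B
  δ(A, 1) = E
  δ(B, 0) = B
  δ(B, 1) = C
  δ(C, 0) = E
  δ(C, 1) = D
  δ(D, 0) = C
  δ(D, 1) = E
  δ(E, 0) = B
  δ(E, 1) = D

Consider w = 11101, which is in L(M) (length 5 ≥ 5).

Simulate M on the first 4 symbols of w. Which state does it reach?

Run of M on the first 4 characters of w = 1 1 1 0:
  step 0: A  (start)
  step 1: E  (read 1: A→E)
  step 2: D  (read 1: E→D)
  step 3: E  (read 1: D→E)
  step 4: B  (read 0: E→B)

After reading 4 characters, M is in state B.
(This kind of state-tracing is the core of the pumping-lemma construction: with 5 states, pigeonhole forces a repeat within the first 5 steps.)

B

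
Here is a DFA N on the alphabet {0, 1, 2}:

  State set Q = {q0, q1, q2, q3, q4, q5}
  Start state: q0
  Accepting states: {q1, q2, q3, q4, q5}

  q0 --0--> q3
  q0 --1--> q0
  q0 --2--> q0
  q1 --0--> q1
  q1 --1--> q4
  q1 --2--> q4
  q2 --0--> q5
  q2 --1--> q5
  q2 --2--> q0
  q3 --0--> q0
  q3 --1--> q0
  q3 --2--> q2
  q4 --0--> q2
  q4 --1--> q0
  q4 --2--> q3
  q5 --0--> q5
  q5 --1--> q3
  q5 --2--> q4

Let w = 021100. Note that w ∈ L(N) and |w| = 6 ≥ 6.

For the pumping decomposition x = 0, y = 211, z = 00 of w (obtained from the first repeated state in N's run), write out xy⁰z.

000

xy⁰z = xz = 0·00 = 000.
Reading y = 211 takes N from q3 back to q3, so after x the machine is still in q3, and z then leads to the accepting state q3. Hence 000 ∈ L(N).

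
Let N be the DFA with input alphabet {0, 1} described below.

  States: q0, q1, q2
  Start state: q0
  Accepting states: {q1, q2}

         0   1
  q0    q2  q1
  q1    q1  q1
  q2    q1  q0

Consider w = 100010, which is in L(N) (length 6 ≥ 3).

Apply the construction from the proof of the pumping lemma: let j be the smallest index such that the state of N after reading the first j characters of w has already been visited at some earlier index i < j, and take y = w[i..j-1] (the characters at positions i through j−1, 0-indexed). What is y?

State sequence: q0 -1-> q1 -0-> q1 -0-> q1 -0-> q1 -1-> q1 -0-> q1
First repeat at step 2: q1 was already visited.

So i = 1, j = 2, giving x = w[0:1] = 1, y = w[1:2] = 0, z = w[2:6] = 0010.
Check: |xy| = 2 ≤ 3 and |y| = 1 ≥ 1. Reading y takes N from q1 back to q1, so every xyⁱz is accepted.
With |Q| = 3, pigeonhole forces a state repeat no later than step 3; the substring read between the first and second visits to that state can be pumped.

0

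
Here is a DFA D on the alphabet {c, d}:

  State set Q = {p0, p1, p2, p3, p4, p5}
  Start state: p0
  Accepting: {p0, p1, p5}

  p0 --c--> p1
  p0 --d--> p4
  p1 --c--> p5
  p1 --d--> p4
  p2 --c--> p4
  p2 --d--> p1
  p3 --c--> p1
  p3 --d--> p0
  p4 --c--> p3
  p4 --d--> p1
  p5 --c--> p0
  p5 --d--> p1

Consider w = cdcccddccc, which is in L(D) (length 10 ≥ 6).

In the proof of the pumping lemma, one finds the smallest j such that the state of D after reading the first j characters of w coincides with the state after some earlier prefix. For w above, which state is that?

p1

Run of D on w = c d c c c d d c c c:
  step 0: p0  (start)
  step 1: p1  (read c: p0→p1)
  step 2: p4  (read d: p1→p4)
  step 3: p3  (read c: p4→p3)
  step 4: p1  (read c: p3→p1)   ← first repeat (p1 seen earlier)
  step 5: p5  (read c: p1→p5)
  step 6: p1  (read d: p5→p1)
  step 7: p4  (read d: p1→p4)
  step 8: p3  (read c: p4→p3)
  step 9: p1  (read c: p3→p1)
  step 10: p5  (read c: p1→p5)

The earliest repeat is at step j = 4: D is in p1, which it already visited at step i = 1.
Pumping length from the standard proof: p = 6 (the number of states). The repeated state found above gives |xy| = j ≤ 6 and |y| = j − i ≥ 1.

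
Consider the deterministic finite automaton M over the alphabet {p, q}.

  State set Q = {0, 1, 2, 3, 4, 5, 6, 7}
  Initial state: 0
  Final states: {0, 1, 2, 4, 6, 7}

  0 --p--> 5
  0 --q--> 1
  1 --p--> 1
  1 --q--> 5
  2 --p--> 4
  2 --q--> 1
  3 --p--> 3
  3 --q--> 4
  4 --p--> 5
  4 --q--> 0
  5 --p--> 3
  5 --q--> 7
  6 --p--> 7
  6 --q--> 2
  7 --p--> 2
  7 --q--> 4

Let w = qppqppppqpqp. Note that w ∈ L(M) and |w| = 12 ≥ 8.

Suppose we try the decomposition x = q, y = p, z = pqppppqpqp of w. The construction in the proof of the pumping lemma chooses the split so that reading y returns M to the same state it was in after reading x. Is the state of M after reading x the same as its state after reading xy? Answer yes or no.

State sequence: 0 -q-> 1 -p-> 1

After x (step 1): 1. After xy (step 2): 1.
They match, so y = p drives M around a cycle from 1 back to itself; pumping y any number of times keeps M in 1 before reading z, and xyⁱz ∈ L(M) for every i ≥ 0.

yes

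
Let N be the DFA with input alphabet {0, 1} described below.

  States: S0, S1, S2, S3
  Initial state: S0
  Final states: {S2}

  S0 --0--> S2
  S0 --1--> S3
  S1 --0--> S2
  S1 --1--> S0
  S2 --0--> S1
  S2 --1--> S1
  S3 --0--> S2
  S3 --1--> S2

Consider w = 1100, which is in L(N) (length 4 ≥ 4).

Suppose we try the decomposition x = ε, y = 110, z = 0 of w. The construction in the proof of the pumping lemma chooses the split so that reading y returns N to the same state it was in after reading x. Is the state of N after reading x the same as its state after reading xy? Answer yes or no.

no

Run of N on the first 3 characters of w = 1 1 0:
  step 0: S0  (start)
  step 1: S3  (read 1: S0→S3)
  step 2: S2  (read 1: S3→S2)
  step 3: S1  (read 0: S2→S1)

After x (step 0): S0. After xy (step 3): S1.
They differ (S0 ≠ S1), so y is not a cycle from the state after x; this split is not the one the pumping-lemma construction produces, and pumping y need not keep the string in L(N).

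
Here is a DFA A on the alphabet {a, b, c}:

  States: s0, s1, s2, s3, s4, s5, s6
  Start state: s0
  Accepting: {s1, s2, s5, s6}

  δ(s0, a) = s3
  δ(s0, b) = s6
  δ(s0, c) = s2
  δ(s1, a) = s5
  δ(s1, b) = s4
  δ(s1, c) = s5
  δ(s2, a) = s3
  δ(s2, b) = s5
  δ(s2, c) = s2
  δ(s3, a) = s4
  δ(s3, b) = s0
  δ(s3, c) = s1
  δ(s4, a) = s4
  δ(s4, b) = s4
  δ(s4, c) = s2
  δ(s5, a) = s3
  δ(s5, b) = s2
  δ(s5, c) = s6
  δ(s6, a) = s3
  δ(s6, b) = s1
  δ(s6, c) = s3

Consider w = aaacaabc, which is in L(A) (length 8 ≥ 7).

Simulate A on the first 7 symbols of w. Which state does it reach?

Run of A on the first 7 characters of w = a a a c a a b:
  step 0: s0  (start)
  step 1: s3  (read a: s0→s3)
  step 2: s4  (read a: s3→s4)
  step 3: s4  (read a: s4→s4)
  step 4: s2  (read c: s4→s2)
  step 5: s3  (read a: s2→s3)
  step 6: s4  (read a: s3→s4)
  step 7: s4  (read b: s4→s4)

After reading 7 characters, A is in state s4.

s4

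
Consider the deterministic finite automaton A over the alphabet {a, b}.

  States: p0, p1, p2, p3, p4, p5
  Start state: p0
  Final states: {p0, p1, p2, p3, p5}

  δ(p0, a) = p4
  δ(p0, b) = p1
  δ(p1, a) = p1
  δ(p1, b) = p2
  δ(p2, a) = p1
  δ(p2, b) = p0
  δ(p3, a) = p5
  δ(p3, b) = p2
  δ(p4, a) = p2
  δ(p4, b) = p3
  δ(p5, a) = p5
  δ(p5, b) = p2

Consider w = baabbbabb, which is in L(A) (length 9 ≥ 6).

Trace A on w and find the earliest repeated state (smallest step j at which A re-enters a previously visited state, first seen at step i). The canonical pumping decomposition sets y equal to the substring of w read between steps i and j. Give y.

State sequence: p0 -b-> p1 -a-> p1 -a-> p1 -b-> p2 -b-> p0 -b-> p1 -a-> p1 -b-> p2 -b-> p0
First repeat at step 2: p1 was already visited.

So i = 1, j = 2, giving x = w[0:1] = b, y = w[1:2] = a, z = w[2:9] = abbbabb.
Check: |xy| = 2 ≤ 6 and |y| = 1 ≥ 1. Reading y takes A from p1 back to p1, so every xyⁱz is accepted.
Since A has 6 states, any run of length ≥ 6 visits 6+1 states, so by pigeonhole some state repeats within the first 6 steps — that repeat gives the pumpable loop.

a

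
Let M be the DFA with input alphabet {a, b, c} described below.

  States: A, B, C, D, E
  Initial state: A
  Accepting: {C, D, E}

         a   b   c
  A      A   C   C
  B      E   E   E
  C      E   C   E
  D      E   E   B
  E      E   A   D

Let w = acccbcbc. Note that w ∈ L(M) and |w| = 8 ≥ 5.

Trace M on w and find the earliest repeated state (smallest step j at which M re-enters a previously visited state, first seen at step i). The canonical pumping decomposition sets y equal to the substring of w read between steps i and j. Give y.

Run of M on w = a c c c b c b c:
  step 0: A  (start)
  step 1: A  (read a: A→A)   ← first repeat (A seen earlier)
  step 2: C  (read c: A→C)
  step 3: E  (read c: C→E)
  step 4: D  (read c: E→D)
  step 5: E  (read b: D→E)
  step 6: D  (read c: E→D)
  step 7: E  (read b: D→E)
  step 8: D  (read c: E→D)

So i = 0, j = 1, giving x = w[0:0] = ε, y = w[0:1] = a, z = w[1:8] = cccbcbc.
Check: |xy| = 1 ≤ 5 and |y| = 1 ≥ 1. Reading y takes M from A back to A, so every xyⁱz is accepted.
The DFA has 5 states, so the proof of the pumping lemma guarantees a repeated state among the first 5+1 visited; the segment between the two visits is the pumpable y.

a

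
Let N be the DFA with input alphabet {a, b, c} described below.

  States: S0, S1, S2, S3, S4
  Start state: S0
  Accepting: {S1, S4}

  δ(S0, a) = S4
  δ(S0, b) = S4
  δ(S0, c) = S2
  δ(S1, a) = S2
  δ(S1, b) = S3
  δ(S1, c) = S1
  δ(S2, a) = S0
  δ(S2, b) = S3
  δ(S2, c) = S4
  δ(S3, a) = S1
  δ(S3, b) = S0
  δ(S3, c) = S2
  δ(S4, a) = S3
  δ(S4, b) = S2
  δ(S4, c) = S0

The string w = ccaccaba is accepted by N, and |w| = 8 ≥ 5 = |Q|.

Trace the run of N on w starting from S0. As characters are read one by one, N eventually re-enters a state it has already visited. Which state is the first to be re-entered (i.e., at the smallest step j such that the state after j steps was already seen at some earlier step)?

S2

State sequence: S0 -c-> S2 -c-> S4 -a-> S3 -c-> S2 -c-> S4 -a-> S3 -b-> S0 -a-> S4
First repeat at step 4: S2 was already visited.

The earliest repeat is at step j = 4: N is in S2, which it already visited at step i = 1.
Since N has 5 states, any run of length ≥ 5 visits 5+1 states, so by pigeonhole some state repeats within the first 5 steps — that repeat gives the pumpable loop.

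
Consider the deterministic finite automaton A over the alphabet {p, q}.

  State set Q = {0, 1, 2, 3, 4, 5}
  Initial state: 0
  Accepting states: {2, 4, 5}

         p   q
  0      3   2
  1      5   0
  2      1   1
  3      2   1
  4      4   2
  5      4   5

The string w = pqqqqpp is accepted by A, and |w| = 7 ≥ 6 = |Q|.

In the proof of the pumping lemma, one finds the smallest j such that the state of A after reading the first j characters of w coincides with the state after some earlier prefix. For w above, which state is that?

0

Run of A on w = p q q q q p p:
  step 0: 0  (start)
  step 1: 3  (read p: 0→3)
  step 2: 1  (read q: 3→1)
  step 3: 0  (read q: 1→0)   ← first repeat (0 seen earlier)
  step 4: 2  (read q: 0→2)
  step 5: 1  (read q: 2→1)
  step 6: 5  (read p: 1→5)
  step 7: 4  (read p: 5→4)

The earliest repeat is at step j = 3: A is in 0, which it already visited at step i = 0.
Pumping length from the standard proof: p = 6 (the number of states). The repeated state found above gives |xy| = j ≤ 6 and |y| = j − i ≥ 1.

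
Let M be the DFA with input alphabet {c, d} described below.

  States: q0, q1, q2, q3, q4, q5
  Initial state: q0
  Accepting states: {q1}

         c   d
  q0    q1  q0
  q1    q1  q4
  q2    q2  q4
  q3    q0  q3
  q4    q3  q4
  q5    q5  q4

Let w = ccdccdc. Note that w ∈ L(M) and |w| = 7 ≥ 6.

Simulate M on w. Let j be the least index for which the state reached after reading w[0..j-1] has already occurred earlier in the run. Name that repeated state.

q1

State sequence: q0 -c-> q1 -c-> q1 -d-> q4 -c-> q3 -c-> q0 -d-> q0 -c-> q1
First repeat at step 2: q1 was already visited.

The earliest repeat is at step j = 2: M is in q1, which it already visited at step i = 1.
Since M has 6 states, any run of length ≥ 6 visits 6+1 states, so by pigeonhole some state repeats within the first 6 steps — that repeat gives the pumpable loop.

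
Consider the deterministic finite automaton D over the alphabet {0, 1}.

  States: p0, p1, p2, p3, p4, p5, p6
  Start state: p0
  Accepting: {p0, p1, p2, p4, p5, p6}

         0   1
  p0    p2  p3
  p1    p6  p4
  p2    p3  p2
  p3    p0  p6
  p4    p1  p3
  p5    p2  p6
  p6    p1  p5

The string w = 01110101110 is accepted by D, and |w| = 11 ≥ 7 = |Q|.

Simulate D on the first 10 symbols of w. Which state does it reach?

Run of D on the first 10 characters of w = 0 1 1 1 0 1 0 1 1 1:
  step 0: p0  (start)
  step 1: p2  (read 0: p0→p2)
  step 2: p2  (read 1: p2→p2)
  step 3: p2  (read 1: p2→p2)
  step 4: p2  (read 1: p2→p2)
  step 5: p3  (read 0: p2→p3)
  step 6: p6  (read 1: p3→p6)
  step 7: p1  (read 0: p6→p1)
  step 8: p4  (read 1: p1→p4)
  step 9: p3  (read 1: p4→p3)
  step 10: p6  (read 1: p3→p6)

After reading 10 characters, D is in state p6.

p6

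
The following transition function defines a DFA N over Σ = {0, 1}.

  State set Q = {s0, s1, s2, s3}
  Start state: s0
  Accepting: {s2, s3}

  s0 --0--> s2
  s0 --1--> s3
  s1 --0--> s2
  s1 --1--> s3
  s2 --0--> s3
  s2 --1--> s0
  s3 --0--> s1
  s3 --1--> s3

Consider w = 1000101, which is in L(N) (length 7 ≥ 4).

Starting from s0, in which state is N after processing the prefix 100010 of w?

State sequence: s0 -1-> s3 -0-> s1 -0-> s2 -0-> s3 -1-> s3 -0-> s1

After reading 6 characters, N is in state s1.

s1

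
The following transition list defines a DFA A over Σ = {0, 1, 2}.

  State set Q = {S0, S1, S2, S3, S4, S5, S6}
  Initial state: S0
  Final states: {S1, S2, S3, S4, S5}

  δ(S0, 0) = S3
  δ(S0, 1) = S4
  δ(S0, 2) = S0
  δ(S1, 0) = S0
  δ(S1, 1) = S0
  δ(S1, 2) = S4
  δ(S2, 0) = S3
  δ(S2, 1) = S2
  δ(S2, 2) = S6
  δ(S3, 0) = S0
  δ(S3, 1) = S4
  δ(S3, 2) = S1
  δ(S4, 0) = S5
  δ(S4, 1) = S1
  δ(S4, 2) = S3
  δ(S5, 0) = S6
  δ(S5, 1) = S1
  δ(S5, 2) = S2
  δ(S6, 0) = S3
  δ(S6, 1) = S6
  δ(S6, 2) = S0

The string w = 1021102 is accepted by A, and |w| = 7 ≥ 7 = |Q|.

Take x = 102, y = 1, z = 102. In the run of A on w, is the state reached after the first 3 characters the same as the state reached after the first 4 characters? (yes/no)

yes

Run of A on the first 4 characters of w = 1 0 2 1:
  step 0: S0  (start)
  step 1: S4  (read 1: S0→S4)
  step 2: S5  (read 0: S4→S5)
  step 3: S2  (read 2: S5→S2)
  step 4: S2  (read 1: S2→S2)

After x (step 3): S2. After xy (step 4): S2.
They match, so y = 1 drives A around a cycle from S2 back to itself; pumping y any number of times keeps A in S2 before reading z, and xyⁱz ∈ L(A) for every i ≥ 0.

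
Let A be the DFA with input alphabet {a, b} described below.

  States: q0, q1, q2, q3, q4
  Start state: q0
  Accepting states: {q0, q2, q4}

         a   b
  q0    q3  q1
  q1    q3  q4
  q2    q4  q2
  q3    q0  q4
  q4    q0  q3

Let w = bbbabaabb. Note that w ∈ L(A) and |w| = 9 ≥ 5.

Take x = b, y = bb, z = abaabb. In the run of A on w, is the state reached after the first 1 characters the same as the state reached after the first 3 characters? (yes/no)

no

Run of A on the first 3 characters of w = b b b:
  step 0: q0  (start)
  step 1: q1  (read b: q0→q1)
  step 2: q4  (read b: q1→q4)
  step 3: q3  (read b: q4→q3)

After x (step 1): q1. After xy (step 3): q3.
They differ (q1 ≠ q3), so y is not a cycle from the state after x; this split is not the one the pumping-lemma construction produces, and pumping y need not keep the string in L(A).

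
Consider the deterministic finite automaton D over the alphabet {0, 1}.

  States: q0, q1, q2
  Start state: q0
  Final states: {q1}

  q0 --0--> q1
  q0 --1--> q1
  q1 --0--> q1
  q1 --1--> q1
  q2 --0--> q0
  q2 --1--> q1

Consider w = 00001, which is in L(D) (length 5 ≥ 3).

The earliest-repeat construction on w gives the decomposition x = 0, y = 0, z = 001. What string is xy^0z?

0001

xy⁰z = xz = 0·001 = 0001.
Reading y = 0 takes D from q1 back to q1, so after x the machine is still in q1, and z then leads to the accepting state q1. Hence 0001 ∈ L(D).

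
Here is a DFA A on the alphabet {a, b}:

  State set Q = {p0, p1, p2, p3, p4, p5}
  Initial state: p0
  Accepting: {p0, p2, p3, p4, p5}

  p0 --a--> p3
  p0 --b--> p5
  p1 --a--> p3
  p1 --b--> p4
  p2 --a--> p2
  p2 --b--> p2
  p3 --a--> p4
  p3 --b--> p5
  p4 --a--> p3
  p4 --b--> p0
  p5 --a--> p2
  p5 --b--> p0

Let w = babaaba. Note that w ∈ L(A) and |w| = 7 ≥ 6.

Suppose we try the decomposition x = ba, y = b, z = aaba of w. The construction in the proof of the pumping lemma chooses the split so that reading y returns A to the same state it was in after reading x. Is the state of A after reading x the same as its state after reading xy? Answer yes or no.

Run of A on the first 3 characters of w = b a b:
  step 0: p0  (start)
  step 1: p5  (read b: p0→p5)
  step 2: p2  (read a: p5→p2)
  step 3: p2  (read b: p2→p2)

After x (step 2): p2. After xy (step 3): p2.
They match, so y = b drives A around a cycle from p2 back to itself; pumping y any number of times keeps A in p2 before reading z, and xyⁱz ∈ L(A) for every i ≥ 0.

yes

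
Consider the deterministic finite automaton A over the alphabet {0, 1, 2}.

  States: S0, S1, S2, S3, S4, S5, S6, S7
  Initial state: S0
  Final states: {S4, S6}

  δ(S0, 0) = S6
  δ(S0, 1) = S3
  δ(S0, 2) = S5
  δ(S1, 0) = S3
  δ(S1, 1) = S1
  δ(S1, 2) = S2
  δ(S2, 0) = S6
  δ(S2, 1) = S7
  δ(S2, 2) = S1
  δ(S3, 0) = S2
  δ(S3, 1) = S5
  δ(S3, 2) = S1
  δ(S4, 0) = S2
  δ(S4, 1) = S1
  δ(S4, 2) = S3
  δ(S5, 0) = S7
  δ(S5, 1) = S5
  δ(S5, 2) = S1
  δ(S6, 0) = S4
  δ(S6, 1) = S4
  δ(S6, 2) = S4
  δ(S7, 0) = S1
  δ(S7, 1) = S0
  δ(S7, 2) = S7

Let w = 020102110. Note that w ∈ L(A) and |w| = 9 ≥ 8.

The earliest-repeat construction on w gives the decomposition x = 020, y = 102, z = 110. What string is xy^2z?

xy^2z = 020·102·102·110 = 020102102110.
Reading y = 102 takes A from S2 back to S2, so after x·y·y the machine is still in S2, and z then leads to the accepting state S6. Hence 020102102110 ∈ L(A).

020102102110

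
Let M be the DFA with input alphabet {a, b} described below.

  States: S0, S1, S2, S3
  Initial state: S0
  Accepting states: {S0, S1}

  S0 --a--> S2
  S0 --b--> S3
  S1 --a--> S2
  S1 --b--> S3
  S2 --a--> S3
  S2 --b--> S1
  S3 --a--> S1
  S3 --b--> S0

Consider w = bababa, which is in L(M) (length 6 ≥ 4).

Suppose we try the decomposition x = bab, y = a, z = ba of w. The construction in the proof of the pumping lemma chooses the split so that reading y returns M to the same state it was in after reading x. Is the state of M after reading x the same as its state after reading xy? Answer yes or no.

no

Run of M on the first 4 characters of w = b a b a:
  step 0: S0  (start)
  step 1: S3  (read b: S0→S3)
  step 2: S1  (read a: S3→S1)
  step 3: S3  (read b: S1→S3)
  step 4: S1  (read a: S3→S1)

After x (step 3): S3. After xy (step 4): S1.
They differ (S3 ≠ S1), so y is not a cycle from the state after x; this split is not the one the pumping-lemma construction produces, and pumping y need not keep the string in L(M).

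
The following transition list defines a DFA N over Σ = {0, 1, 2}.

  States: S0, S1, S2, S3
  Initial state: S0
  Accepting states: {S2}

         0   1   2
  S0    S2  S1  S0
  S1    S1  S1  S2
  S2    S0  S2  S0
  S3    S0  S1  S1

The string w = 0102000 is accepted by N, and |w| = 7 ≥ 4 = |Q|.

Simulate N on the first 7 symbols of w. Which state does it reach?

S2

Run of N on the first 7 characters of w = 0 1 0 2 0 0 0:
  step 0: S0  (start)
  step 1: S2  (read 0: S0→S2)
  step 2: S2  (read 1: S2→S2)
  step 3: S0  (read 0: S2→S0)
  step 4: S0  (read 2: S0→S0)
  step 5: S2  (read 0: S0→S2)
  step 6: S0  (read 0: S2→S0)
  step 7: S2  (read 0: S0→S2)

After reading 7 characters, N is in state S2.
(This kind of state-tracing is the core of the pumping-lemma construction: with 4 states, pigeonhole forces a repeat within the first 4 steps.)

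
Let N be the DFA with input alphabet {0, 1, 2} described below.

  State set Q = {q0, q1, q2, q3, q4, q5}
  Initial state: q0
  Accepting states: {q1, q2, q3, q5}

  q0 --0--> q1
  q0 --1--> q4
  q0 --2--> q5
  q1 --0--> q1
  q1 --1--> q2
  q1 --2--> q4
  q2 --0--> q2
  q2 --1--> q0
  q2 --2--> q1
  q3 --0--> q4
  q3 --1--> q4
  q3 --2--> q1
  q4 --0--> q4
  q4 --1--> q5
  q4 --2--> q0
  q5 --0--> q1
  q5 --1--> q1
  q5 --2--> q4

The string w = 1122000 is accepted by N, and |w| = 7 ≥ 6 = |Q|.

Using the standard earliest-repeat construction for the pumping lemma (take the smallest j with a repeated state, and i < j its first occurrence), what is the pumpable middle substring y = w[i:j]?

Run of N on w = 1 1 2 2 0 0 0:
  step 0: q0  (start)
  step 1: q4  (read 1: q0→q4)
  step 2: q5  (read 1: q4→q5)
  step 3: q4  (read 2: q5→q4)   ← first repeat (q4 seen earlier)
  step 4: q0  (read 2: q4→q0)
  step 5: q1  (read 0: q0→q1)
  step 6: q1  (read 0: q1→q1)
  step 7: q1  (read 0: q1→q1)

So i = 1, j = 3, giving x = w[0:1] = 1, y = w[1:3] = 12, z = w[3:7] = 2000.
Check: |xy| = 3 ≤ 6 and |y| = 2 ≥ 1. Reading y takes N from q4 back to q4, so every xyⁱz is accepted.

12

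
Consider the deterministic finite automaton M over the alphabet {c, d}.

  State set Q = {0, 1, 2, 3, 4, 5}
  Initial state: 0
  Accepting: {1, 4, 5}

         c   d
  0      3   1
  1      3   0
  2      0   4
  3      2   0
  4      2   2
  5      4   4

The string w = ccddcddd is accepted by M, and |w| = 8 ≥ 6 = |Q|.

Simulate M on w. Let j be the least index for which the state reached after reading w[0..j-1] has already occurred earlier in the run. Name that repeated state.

2

Run of M on w = c c d d c d d d:
  step 0: 0  (start)
  step 1: 3  (read c: 0→3)
  step 2: 2  (read c: 3→2)
  step 3: 4  (read d: 2→4)
  step 4: 2  (read d: 4→2)   ← first repeat (2 seen earlier)
  step 5: 0  (read c: 2→0)
  step 6: 1  (read d: 0→1)
  step 7: 0  (read d: 1→0)
  step 8: 1  (read d: 0→1)

The earliest repeat is at step j = 4: M is in 2, which it already visited at step i = 2.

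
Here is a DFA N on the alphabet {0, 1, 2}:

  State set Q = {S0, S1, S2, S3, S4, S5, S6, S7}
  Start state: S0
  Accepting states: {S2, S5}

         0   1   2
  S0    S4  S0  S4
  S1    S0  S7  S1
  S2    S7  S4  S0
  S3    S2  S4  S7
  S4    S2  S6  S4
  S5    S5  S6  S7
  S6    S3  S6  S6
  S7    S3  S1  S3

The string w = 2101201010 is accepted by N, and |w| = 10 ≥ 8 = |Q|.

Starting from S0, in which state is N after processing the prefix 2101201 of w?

S4

Run of N on the first 7 characters of w = 2 1 0 1 2 0 1:
  step 0: S0  (start)
  step 1: S4  (read 2: S0→S4)
  step 2: S6  (read 1: S4→S6)
  step 3: S3  (read 0: S6→S3)
  step 4: S4  (read 1: S3→S4)
  step 5: S4  (read 2: S4→S4)
  step 6: S2  (read 0: S4→S2)
  step 7: S4  (read 1: S2→S4)

After reading 7 characters, N is in state S4.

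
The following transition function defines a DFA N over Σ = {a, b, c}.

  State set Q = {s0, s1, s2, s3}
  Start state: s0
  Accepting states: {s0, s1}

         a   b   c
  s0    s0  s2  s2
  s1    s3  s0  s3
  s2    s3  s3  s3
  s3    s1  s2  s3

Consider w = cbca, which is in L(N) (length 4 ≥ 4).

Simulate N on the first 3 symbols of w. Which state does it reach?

State sequence: s0 -c-> s2 -b-> s3 -c-> s3

After reading 3 characters, N is in state s3.

s3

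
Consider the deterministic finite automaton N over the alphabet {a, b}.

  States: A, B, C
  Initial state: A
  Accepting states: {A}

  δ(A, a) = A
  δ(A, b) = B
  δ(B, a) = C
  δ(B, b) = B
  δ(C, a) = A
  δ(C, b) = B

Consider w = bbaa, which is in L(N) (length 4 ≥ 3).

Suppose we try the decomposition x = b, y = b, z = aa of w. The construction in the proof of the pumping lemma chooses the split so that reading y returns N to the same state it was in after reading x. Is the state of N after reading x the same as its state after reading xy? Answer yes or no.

yes

Run of N on the first 2 characters of w = b b:
  step 0: A  (start)
  step 1: B  (read b: A→B)
  step 2: B  (read b: B→B)

After x (step 1): B. After xy (step 2): B.
They match, so y = b drives N around a cycle from B back to itself; pumping y any number of times keeps N in B before reading z, and xyⁱz ∈ L(N) for every i ≥ 0.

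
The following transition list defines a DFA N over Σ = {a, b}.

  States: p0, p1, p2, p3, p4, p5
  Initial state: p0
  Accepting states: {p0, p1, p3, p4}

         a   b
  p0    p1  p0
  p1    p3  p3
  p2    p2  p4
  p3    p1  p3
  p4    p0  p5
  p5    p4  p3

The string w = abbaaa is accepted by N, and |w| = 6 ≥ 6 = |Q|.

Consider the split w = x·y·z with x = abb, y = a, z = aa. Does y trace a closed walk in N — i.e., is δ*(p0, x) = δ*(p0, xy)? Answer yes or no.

no

State sequence: p0 -a-> p1 -b-> p3 -b-> p3 -a-> p1

After x (step 3): p3. After xy (step 4): p1.
They differ (p3 ≠ p1), so y is not a cycle from the state after x; this split is not the one the pumping-lemma construction produces, and pumping y need not keep the string in L(N).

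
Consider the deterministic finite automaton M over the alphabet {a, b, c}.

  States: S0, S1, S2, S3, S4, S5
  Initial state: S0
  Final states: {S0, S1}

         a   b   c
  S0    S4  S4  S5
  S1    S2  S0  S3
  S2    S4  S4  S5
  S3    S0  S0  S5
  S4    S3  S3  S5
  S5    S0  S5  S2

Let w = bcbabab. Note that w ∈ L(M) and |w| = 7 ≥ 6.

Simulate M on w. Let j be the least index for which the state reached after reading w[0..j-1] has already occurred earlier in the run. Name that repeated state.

S5

Run of M on w = b c b a b a b:
  step 0: S0  (start)
  step 1: S4  (read b: S0→S4)
  step 2: S5  (read c: S4→S5)
  step 3: S5  (read b: S5→S5)   ← first repeat (S5 seen earlier)
  step 4: S0  (read a: S5→S0)
  step 5: S4  (read b: S0→S4)
  step 6: S3  (read a: S4→S3)
  step 7: S0  (read b: S3→S0)

The earliest repeat is at step j = 3: M is in S5, which it already visited at step i = 2.
With |Q| = 6, pigeonhole forces a state repeat no later than step 6; the substring read between the first and second visits to that state can be pumped.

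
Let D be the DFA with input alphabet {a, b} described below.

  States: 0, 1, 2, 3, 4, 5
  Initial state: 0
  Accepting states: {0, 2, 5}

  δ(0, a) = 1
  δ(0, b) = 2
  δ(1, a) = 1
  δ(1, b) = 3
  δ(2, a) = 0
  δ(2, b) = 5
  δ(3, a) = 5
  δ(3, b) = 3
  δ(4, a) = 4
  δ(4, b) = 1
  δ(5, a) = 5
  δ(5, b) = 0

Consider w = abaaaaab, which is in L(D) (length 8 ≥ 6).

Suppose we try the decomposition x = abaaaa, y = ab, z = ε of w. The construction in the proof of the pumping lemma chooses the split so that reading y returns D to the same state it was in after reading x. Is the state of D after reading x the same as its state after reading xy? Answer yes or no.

Run of D on the first 8 characters of w = a b a a a a a b:
  step 0: 0  (start)
  step 1: 1  (read a: 0→1)
  step 2: 3  (read b: 1→3)
  step 3: 5  (read a: 3→5)
  step 4: 5  (read a: 5→5)
  step 5: 5  (read a: 5→5)
  step 6: 5  (read a: 5→5)
  step 7: 5  (read a: 5→5)
  step 8: 0  (read b: 5→0)

After x (step 6): 5. After xy (step 8): 0.
They differ (5 ≠ 0), so y is not a cycle from the state after x; this split is not the one the pumping-lemma construction produces, and pumping y need not keep the string in L(D).

no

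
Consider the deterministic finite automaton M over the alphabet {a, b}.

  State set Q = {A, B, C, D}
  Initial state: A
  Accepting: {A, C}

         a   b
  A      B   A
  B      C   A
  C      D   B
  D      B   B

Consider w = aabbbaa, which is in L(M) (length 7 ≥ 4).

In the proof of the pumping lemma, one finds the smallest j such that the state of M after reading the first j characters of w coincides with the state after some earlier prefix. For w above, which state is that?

Run of M on w = a a b b b a a:
  step 0: A  (start)
  step 1: B  (read a: A→B)
  step 2: C  (read a: B→C)
  step 3: B  (read b: C→B)   ← first repeat (B seen earlier)
  step 4: A  (read b: B→A)
  step 5: A  (read b: A→A)
  step 6: B  (read a: A→B)
  step 7: C  (read a: B→C)

The earliest repeat is at step j = 3: M is in B, which it already visited at step i = 1.

B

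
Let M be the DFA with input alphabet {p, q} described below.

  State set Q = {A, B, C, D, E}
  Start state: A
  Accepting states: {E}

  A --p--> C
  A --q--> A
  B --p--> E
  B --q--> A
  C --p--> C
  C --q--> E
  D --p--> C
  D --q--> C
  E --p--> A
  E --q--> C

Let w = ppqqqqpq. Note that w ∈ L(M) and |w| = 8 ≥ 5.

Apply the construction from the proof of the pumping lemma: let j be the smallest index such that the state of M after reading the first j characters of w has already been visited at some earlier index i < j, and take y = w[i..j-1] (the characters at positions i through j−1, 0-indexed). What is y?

p

Run of M on w = p p q q q q p q:
  step 0: A  (start)
  step 1: C  (read p: A→C)
  step 2: C  (read p: C→C)   ← first repeat (C seen earlier)
  step 3: E  (read q: C→E)
  step 4: C  (read q: E→C)
  step 5: E  (read q: C→E)
  step 6: C  (read q: E→C)
  step 7: C  (read p: C→C)
  step 8: E  (read q: C→E)

So i = 1, j = 2, giving x = w[0:1] = p, y = w[1:2] = p, z = w[2:8] = qqqqpq.
Check: |xy| = 2 ≤ 5 and |y| = 1 ≥ 1. Reading y takes M from C back to C, so every xyⁱz is accepted.
With |Q| = 5, pigeonhole forces a state repeat no later than step 5; the substring read between the first and second visits to that state can be pumped.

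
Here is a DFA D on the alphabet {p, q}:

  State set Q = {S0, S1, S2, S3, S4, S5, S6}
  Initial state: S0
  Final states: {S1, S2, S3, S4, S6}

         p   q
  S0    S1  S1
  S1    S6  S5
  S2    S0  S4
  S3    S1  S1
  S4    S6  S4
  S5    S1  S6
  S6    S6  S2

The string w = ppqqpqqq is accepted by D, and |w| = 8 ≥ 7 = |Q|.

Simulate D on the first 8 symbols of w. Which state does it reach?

Run of D on the first 8 characters of w = p p q q p q q q:
  step 0: S0  (start)
  step 1: S1  (read p: S0→S1)
  step 2: S6  (read p: S1→S6)
  step 3: S2  (read q: S6→S2)
  step 4: S4  (read q: S2→S4)
  step 5: S6  (read p: S4→S6)
  step 6: S2  (read q: S6→S2)
  step 7: S4  (read q: S2→S4)
  step 8: S4  (read q: S4→S4)

After reading 8 characters, D is in state S4.

S4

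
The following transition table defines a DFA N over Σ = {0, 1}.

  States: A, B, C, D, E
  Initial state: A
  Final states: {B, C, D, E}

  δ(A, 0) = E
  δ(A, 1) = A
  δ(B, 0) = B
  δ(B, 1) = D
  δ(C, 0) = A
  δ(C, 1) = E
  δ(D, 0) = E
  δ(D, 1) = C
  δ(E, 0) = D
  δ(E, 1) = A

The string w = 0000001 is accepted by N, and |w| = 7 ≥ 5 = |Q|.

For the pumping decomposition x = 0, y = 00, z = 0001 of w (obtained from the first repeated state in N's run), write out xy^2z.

xy^2z = 0·00·00·0001 = 000000001.
Reading y = 00 takes N from E back to E, so after x·y·y the machine is still in E, and z then leads to the accepting state C. Hence 000000001 ∈ L(N).

000000001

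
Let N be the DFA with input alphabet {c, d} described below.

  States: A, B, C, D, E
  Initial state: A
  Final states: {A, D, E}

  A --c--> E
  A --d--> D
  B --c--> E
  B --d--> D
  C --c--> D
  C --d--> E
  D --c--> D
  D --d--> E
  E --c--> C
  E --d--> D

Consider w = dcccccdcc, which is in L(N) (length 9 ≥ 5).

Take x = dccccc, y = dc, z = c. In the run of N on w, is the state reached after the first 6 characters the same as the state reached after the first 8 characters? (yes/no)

State sequence: A -d-> D -c-> D -c-> D -c-> D -c-> D -c-> D -d-> E -c-> C

After x (step 6): D. After xy (step 8): C.
They differ (D ≠ C), so y is not a cycle from the state after x; this split is not the one the pumping-lemma construction produces, and pumping y need not keep the string in L(N).

no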